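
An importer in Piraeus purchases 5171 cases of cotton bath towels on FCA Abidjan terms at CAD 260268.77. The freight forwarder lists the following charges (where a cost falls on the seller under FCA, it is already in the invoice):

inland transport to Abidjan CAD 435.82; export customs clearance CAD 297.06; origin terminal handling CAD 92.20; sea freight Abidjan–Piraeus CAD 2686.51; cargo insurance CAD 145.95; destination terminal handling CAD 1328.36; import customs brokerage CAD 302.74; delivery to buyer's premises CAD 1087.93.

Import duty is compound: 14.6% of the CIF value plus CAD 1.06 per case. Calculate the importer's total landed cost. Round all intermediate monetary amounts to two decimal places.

Total landed cost: CAD 309819.96

FCA: the seller delivers export-cleared goods to the carrier; the buyer bears costs from that point.
Already in the invoice (seller's account under FCA): inland to port, export clearance — exclude.
CIF value = FCA price + origin terminal + freight + insurance = 260268.77 + 92.20 + 2686.51 + 145.95 = 263193.43
Ad valorem component: 263193.43 × 14.6% = 38426.24
Specific component: 5171 × 1.06 = 5481.26
Import duty = 38426.24 + 5481.26 = 43907.50
Buyer bears: origin terminal 92.20 + freight 2686.51 + insurance 145.95 + destination terminal 1328.36 + brokerage 302.74 + delivery 1087.93 + duty 43907.50 = 49551.19
Landed cost = invoice 260268.77 + 49551.19 = 309819.96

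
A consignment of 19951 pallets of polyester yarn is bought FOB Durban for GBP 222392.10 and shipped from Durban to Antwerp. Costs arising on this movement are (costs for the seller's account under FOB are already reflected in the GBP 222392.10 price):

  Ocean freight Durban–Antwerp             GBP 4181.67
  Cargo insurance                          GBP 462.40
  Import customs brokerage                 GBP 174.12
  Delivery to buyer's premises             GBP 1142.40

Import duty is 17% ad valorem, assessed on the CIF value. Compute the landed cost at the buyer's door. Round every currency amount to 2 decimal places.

Total landed cost: GBP 266948.84

FOB: the seller bears costs until goods are on board at the origin port; the buyer bears freight, insurance and all costs thereafter.
CIF value = FOB price + freight + insurance = 222392.10 + 4181.67 + 462.40 = 227036.17
Import duty = 227036.17 × 17% = 38596.15
Buyer bears: freight 4181.67 + insurance 462.40 + brokerage 174.12 + delivery 1142.40 + duty 38596.15 = 44556.74
Landed cost = invoice 222392.10 + 44556.74 = 266948.84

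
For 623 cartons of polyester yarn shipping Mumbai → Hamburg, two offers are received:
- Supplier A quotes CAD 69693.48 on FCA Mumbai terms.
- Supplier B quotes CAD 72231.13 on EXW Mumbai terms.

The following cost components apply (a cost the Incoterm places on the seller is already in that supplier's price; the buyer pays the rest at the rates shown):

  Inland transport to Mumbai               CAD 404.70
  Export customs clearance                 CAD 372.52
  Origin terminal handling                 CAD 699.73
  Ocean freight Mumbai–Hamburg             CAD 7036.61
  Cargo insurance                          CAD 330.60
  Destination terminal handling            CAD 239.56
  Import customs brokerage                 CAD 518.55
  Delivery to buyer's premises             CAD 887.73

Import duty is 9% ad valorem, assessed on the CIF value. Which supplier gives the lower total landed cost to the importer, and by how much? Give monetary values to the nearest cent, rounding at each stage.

Supplier A (FCA):
CIF value = FCA price + origin terminal + freight + insurance = 69693.48 + 699.73 + 7036.61 + 330.60 = 77760.42
Import duty = 77760.42 × 9% = 6998.44
Buyer bears (A): 699.73 + 7036.61 + 330.60 + 239.56 + 518.55 + 887.73 = 9712.78
Landed cost (A) = invoice 69693.48 + 9712.78 + duty 6998.44 = 86404.70
Supplier B (EXW):
CIF value = EXW price + inland to port + export clearance + origin terminal + freight + insurance = 72231.13 + 404.70 + 372.52 + 699.73 + 7036.61 + 330.60 = 81075.29
Import duty = 81075.29 × 9% = 7296.78
Buyer bears (B): 404.70 + 372.52 + 699.73 + 7036.61 + 330.60 + 239.56 + 518.55 + 887.73 = 10490.00
Landed cost (B) = invoice 72231.13 + 10490.00 + duty 7296.78 = 90017.91
Difference = |86404.70 − 90017.91| = 3613.21

Supplier A is cheaper by CAD 3613.21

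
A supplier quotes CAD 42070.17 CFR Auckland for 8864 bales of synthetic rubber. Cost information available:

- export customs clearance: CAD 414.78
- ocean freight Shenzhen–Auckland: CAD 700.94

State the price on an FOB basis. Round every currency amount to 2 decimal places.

FOB price: CAD 41369.23

Not relevant to the conversion: export clearance — on the seller under both CFR and FOB; already in the CFR price and stays in the FOB price.
From CFR to FOB, the seller no longer bears: freight.
FOB price = 42070.17 − 700.94 = 41369.23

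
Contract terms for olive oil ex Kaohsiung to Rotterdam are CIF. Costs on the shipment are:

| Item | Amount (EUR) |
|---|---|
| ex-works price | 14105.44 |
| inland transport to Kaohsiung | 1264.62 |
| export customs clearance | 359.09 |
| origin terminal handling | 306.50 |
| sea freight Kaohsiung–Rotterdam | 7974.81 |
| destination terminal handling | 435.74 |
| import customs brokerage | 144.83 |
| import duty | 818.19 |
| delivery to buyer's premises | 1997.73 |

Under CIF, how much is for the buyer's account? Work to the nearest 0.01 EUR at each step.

CIF: the seller pays costs through ocean freight and marine insurance to the destination port.
Seller's account: goods 14105.44 + inland to port 1264.62 + export clearance 359.09 + origin terminal 306.50 + freight 7974.81 = 24010.46
Buyer's account: destination terminal 435.74 + brokerage 144.83 + duty 818.19 + delivery 1997.73 = 3396.49

Buyer's account: EUR 3396.49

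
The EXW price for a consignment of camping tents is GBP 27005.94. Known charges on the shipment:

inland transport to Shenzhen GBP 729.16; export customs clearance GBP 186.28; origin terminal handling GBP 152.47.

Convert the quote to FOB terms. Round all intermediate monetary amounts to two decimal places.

FOB price: GBP 28073.85

From EXW to FOB, the seller additionally bears: inland to port, export clearance, origin terminal.
FOB price = 27005.94 + 729.16 + 186.28 + 152.47 = 28073.85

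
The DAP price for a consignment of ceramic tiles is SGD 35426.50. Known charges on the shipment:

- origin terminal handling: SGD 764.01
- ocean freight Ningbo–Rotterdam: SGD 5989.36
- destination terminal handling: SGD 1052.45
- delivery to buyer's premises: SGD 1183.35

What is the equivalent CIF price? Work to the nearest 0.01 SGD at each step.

CIF price: SGD 33190.70

Not relevant to the conversion: origin terminal, freight — on the seller under both DAP and CIF; already in the DAP price and stays in the CIF price.
From DAP to CIF, the seller no longer bears: destination terminal, delivery.
CIF price = 35426.50 − 1052.45 − 1183.35 = 33190.70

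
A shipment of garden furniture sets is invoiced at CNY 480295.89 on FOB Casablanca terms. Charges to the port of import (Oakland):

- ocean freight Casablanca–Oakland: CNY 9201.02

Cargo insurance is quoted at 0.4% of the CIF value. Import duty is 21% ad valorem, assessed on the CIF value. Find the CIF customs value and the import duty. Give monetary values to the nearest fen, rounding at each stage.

CIF value: CNY 491462.76; import duty: CNY 103207.18

Let C be the CIF value. C = FOB price + freight + 0.4% × C
C − 0.4% × C = 480295.89 + 9201.02
0.996 × C = 489496.91
C = 489496.91 / 0.996 = 491462.76
Insurance premium = 0.4% × 491462.76 = 1965.85
Import duty = 491462.76 × 21% = 103207.18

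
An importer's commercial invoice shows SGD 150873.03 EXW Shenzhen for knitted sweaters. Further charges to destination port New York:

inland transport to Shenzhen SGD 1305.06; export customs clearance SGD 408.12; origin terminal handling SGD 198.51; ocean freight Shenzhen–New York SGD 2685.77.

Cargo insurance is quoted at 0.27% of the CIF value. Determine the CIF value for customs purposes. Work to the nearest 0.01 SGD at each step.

CIF value: SGD 155891.40

Let C be the CIF value. C = EXW price + pre-shipment costs + freight + 0.27% × C
C − 0.27% × C = 150873.03 + 1305.06 + 408.12 + 198.51 + 2685.77
0.9973 × C = 155470.49
C = 155470.49 / 0.9973 = 155891.40
Insurance premium = 0.27% × 155891.40 = 420.91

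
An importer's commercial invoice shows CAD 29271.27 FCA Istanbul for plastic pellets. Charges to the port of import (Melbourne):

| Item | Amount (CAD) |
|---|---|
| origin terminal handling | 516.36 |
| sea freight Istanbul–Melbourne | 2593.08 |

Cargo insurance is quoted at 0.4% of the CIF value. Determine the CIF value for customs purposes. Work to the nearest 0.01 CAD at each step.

CIF value: CAD 32510.75

Let C be the CIF value. C = FCA price + pre-shipment costs + freight + 0.4% × C
C − 0.4% × C = 29271.27 + 516.36 + 2593.08
0.996 × C = 32380.71
C = 32380.71 / 0.996 = 32510.75
Insurance premium = 0.4% × 32510.75 = 130.04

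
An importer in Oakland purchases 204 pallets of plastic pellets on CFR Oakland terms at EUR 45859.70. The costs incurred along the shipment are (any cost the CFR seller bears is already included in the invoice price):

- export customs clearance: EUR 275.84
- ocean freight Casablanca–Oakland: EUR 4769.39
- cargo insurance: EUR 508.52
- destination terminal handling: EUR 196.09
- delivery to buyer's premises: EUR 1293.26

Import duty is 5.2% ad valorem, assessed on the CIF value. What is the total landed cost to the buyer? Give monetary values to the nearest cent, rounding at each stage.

CFR: the seller pays costs through ocean freight to the destination port, but not insurance.
Already in the invoice (seller's account under CFR): export clearance, freight — exclude.
CIF value = CFR price + insurance = 45859.70 + 508.52 = 46368.22
Import duty = 46368.22 × 5.2% = 2411.15
Buyer bears: insurance 508.52 + destination terminal 196.09 + delivery 1293.26 + duty 2411.15 = 4409.02
Landed cost = invoice 45859.70 + 4409.02 = 50268.72

Total landed cost: EUR 50268.72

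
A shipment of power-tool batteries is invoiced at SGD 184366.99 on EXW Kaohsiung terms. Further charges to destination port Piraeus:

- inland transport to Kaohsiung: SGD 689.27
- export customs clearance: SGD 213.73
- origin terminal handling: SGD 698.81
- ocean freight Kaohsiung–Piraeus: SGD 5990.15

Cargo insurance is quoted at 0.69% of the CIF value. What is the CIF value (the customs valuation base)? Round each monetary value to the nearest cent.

CIF value: SGD 193292.67

Let C be the CIF value. C = EXW price + pre-shipment costs + freight + 0.69% × C
C − 0.69% × C = 184366.99 + 689.27 + 213.73 + 698.81 + 5990.15
0.9931 × C = 191958.95
C = 191958.95 / 0.9931 = 193292.67
Insurance premium = 0.69% × 193292.67 = 1333.72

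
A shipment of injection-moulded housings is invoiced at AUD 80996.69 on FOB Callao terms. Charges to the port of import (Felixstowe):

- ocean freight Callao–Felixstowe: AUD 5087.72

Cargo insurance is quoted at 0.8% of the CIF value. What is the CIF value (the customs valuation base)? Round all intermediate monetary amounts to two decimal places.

CIF value: AUD 86778.64

Let C be the CIF value. C = FOB price + freight + 0.8% × C
C − 0.8% × C = 80996.69 + 5087.72
0.992 × C = 86084.41
C = 86084.41 / 0.992 = 86778.64
Insurance premium = 0.8% × 86778.64 = 694.23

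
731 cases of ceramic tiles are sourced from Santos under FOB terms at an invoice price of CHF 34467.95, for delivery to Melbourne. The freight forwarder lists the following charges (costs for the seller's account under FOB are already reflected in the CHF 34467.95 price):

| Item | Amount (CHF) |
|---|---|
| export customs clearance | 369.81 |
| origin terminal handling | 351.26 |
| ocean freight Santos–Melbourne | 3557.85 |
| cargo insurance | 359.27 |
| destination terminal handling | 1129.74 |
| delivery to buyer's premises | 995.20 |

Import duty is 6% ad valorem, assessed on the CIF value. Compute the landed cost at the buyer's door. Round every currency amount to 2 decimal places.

Total landed cost: CHF 42813.11

FOB: the seller bears costs until goods are on board at the origin port; the buyer bears freight, insurance and all costs thereafter.
Already in the invoice (seller's account under FOB): export clearance, origin terminal — exclude.
CIF value = FOB price + freight + insurance = 34467.95 + 3557.85 + 359.27 = 38385.07
Import duty = 38385.07 × 6% = 2303.10
Buyer bears: freight 3557.85 + insurance 359.27 + destination terminal 1129.74 + delivery 995.20 + duty 2303.10 = 8345.16
Landed cost = invoice 34467.95 + 8345.16 = 42813.11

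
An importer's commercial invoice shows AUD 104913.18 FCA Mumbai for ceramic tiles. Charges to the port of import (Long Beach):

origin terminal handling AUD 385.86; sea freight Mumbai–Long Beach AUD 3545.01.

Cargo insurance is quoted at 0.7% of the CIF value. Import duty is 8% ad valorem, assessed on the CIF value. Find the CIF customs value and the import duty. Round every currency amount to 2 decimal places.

CIF value: AUD 109611.33; import duty: AUD 8768.91

Let C be the CIF value. C = FCA price + pre-shipment costs + freight + 0.7% × C
C − 0.7% × C = 104913.18 + 385.86 + 3545.01
0.993 × C = 108844.05
C = 108844.05 / 0.993 = 109611.33
Insurance premium = 0.7% × 109611.33 = 767.28
Import duty = 109611.33 × 8% = 8768.91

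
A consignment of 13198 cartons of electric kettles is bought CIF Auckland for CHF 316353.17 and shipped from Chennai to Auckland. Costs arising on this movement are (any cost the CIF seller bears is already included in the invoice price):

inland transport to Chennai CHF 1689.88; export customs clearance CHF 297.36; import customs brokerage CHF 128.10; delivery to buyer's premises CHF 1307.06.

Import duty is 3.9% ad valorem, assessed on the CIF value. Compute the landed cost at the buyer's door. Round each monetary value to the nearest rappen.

Total landed cost: CHF 330126.10

CIF: the seller pays costs through ocean freight and marine insurance to the destination port.
Already in the invoice (seller's account under CIF): inland to port, export clearance — exclude.
The CIF price already equals the CIF value: 316353.17
Import duty = 316353.17 × 3.9% = 12337.77
Buyer bears: brokerage 128.10 + delivery 1307.06 + duty 12337.77 = 13772.93
Landed cost = invoice 316353.17 + 13772.93 = 330126.10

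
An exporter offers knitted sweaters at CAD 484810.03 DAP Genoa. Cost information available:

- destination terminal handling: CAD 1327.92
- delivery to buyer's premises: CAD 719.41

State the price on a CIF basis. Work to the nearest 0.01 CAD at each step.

CIF price: CAD 482762.70

From DAP to CIF, the seller no longer bears: destination terminal, delivery.
CIF price = 484810.03 − 1327.92 − 719.41 = 482762.70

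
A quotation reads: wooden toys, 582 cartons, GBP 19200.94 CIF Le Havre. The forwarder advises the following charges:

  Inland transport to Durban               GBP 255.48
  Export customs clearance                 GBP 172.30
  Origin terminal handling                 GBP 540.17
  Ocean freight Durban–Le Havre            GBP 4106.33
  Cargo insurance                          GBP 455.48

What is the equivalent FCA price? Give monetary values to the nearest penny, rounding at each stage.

Not relevant to the conversion: export clearance, inland to port — on the seller under both CIF and FCA; already in the CIF price and stays in the FCA price.
From CIF to FCA, the seller no longer bears: origin terminal, freight, insurance.
FCA price = 19200.94 − 540.17 − 4106.33 − 455.48 = 14098.96

FCA price: GBP 14098.96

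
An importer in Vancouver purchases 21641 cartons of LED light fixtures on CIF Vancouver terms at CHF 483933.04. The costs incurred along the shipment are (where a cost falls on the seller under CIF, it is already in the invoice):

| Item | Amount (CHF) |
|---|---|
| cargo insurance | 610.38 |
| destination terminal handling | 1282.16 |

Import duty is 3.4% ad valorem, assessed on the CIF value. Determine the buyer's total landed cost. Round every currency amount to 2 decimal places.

Total landed cost: CHF 501668.92

CIF: the seller pays costs through ocean freight and marine insurance to the destination port.
Already in the invoice (seller's account under CIF): insurance — exclude.
The CIF price already equals the CIF value: 483933.04
Import duty = 483933.04 × 3.4% = 16453.72
Buyer bears: destination terminal 1282.16 + duty 16453.72 = 17735.88
Landed cost = invoice 483933.04 + 17735.88 = 501668.92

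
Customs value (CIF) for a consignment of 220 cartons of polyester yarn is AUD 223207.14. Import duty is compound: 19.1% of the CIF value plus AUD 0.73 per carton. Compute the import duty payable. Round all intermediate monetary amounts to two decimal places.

Ad valorem component: 223207.14 × 19.1% = 42632.56
Specific component: 220 × 0.73 = 160.60
Import duty = 42632.56 + 160.60 = 42793.16

Import duty: AUD 42793.16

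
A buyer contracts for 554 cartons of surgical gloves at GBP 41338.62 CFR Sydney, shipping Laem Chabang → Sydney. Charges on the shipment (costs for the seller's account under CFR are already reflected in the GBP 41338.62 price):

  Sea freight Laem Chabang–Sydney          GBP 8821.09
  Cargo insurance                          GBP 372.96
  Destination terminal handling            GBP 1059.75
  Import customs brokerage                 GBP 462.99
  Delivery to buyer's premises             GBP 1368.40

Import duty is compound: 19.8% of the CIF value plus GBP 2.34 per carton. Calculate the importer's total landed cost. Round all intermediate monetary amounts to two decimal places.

CFR: the seller pays costs through ocean freight to the destination port, but not insurance.
Already in the invoice (seller's account under CFR): freight — exclude.
CIF value = CFR price + insurance = 41338.62 + 372.96 = 41711.58
Ad valorem component: 41711.58 × 19.8% = 8258.89
Specific component: 554 × 2.34 = 1296.36
Import duty = 8258.89 + 1296.36 = 9555.25
Buyer bears: insurance 372.96 + destination terminal 1059.75 + brokerage 462.99 + delivery 1368.40 + duty 9555.25 = 12819.35
Landed cost = invoice 41338.62 + 12819.35 = 54157.97

Total landed cost: GBP 54157.97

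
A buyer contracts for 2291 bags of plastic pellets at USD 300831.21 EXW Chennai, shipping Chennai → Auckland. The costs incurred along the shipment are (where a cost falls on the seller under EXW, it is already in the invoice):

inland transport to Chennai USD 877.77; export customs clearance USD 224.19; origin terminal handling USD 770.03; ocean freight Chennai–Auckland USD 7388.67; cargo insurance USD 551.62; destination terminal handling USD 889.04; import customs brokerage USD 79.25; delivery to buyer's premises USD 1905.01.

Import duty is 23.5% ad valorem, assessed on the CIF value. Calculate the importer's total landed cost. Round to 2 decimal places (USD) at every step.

EXW: the seller makes goods available at their premises; the buyer bears all onward costs.
CIF value = EXW price + inland to port + export clearance + origin terminal + freight + insurance = 300831.21 + 877.77 + 224.19 + 770.03 + 7388.67 + 551.62 = 310643.49
Import duty = 310643.49 × 23.5% = 73001.22
Buyer bears: inland to port 877.77 + export clearance 224.19 + origin terminal 770.03 + freight 7388.67 + insurance 551.62 + destination terminal 889.04 + brokerage 79.25 + delivery 1905.01 + duty 73001.22 = 85686.80
Landed cost = invoice 300831.21 + 85686.80 = 386518.01

Total landed cost: USD 386518.01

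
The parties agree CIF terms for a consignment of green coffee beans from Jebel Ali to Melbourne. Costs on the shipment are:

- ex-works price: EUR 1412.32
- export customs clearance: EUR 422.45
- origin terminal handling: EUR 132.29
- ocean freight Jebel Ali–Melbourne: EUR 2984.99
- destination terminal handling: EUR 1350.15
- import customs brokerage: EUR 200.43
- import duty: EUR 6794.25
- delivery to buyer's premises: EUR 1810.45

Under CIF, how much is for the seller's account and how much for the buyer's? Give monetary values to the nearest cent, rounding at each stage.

Seller: EUR 4952.05; buyer: EUR 10155.28

CIF: the seller pays costs through ocean freight and marine insurance to the destination port.
Seller's account: goods 1412.32 + export clearance 422.45 + origin terminal 132.29 + freight 2984.99 = 4952.05
Buyer's account: destination terminal 1350.15 + brokerage 200.43 + duty 6794.25 + delivery 1810.45 = 10155.28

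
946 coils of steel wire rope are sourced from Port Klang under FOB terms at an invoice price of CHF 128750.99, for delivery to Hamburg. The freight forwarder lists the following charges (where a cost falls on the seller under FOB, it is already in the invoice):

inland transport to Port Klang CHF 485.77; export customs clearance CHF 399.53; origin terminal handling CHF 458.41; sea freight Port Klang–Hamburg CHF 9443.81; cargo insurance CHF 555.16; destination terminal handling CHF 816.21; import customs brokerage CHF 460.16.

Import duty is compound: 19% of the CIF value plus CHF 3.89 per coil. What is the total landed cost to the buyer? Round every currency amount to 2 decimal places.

Total landed cost: CHF 170068.76

FOB: the seller bears costs until goods are on board at the origin port; the buyer bears freight, insurance and all costs thereafter.
Already in the invoice (seller's account under FOB): inland to port, export clearance, origin terminal — exclude.
CIF value = FOB price + freight + insurance = 128750.99 + 9443.81 + 555.16 = 138749.96
Ad valorem component: 138749.96 × 19% = 26362.49
Specific component: 946 × 3.89 = 3679.94
Import duty = 26362.49 + 3679.94 = 30042.43
Buyer bears: freight 9443.81 + insurance 555.16 + destination terminal 816.21 + brokerage 460.16 + duty 30042.43 = 41317.77
Landed cost = invoice 128750.99 + 41317.77 = 170068.76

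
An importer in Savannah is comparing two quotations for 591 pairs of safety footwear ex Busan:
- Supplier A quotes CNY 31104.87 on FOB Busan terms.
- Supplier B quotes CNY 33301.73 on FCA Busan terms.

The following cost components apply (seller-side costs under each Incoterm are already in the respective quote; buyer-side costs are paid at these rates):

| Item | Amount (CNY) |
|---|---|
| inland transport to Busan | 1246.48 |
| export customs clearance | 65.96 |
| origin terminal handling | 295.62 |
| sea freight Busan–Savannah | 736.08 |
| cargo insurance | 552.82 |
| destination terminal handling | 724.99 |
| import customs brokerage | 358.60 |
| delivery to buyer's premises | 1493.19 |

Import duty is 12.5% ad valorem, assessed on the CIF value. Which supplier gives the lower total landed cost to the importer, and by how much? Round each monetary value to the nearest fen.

Supplier A is cheaper by CNY 2804.04

Supplier A (FOB):
CIF value = FOB price + freight + insurance = 31104.87 + 736.08 + 552.82 = 32393.77
Import duty = 32393.77 × 12.5% = 4049.22
Buyer bears (A): 736.08 + 552.82 + 724.99 + 358.60 + 1493.19 = 3865.68
Landed cost (A) = invoice 31104.87 + 3865.68 + duty 4049.22 = 39019.77
Supplier B (FCA):
CIF value = FCA price + origin terminal + freight + insurance = 33301.73 + 295.62 + 736.08 + 552.82 = 34886.25
Import duty = 34886.25 × 12.5% = 4360.78
Buyer bears (B): 295.62 + 736.08 + 552.82 + 724.99 + 358.60 + 1493.19 = 4161.30
Landed cost (B) = invoice 33301.73 + 4161.30 + duty 4360.78 = 41823.81
Difference = |39019.77 − 41823.81| = 2804.04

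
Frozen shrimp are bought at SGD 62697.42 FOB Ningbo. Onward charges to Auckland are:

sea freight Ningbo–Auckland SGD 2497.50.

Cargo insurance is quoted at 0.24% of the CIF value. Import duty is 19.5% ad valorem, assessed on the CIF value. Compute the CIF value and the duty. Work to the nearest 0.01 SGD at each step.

Let C be the CIF value. C = FOB price + freight + 0.24% × C
C − 0.24% × C = 62697.42 + 2497.50
0.9976 × C = 65194.92
C = 65194.92 / 0.9976 = 65351.76
Insurance premium = 0.24% × 65351.76 = 156.84
Import duty = 65351.76 × 19.5% = 12743.59

CIF value: SGD 65351.76; import duty: SGD 12743.59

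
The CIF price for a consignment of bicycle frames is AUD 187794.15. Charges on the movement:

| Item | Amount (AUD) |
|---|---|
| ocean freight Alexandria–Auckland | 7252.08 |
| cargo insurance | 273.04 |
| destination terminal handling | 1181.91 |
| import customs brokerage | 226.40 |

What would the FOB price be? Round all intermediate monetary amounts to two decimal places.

FOB price: AUD 180269.03

Not relevant to the conversion: brokerage, destination terminal — on the buyer under both terms; not part of either seller's price.
From CIF to FOB, the seller no longer bears: freight, insurance.
FOB price = 187794.15 − 7252.08 − 273.04 = 180269.03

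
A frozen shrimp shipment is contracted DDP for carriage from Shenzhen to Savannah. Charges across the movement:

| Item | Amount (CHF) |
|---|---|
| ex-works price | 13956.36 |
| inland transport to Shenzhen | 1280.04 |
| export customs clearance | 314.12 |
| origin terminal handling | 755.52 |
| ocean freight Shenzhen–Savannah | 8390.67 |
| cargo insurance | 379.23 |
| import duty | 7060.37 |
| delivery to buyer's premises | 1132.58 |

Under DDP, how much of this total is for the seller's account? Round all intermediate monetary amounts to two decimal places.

DDP: the seller bears all costs including import duty.
Seller's account: goods 13956.36 + inland to port 1280.04 + export clearance 314.12 + origin terminal 755.52 + freight 8390.67 + insurance 379.23 + duty 7060.37 + delivery 1132.58 = 33268.89
Buyer's account: 0.00

Seller's account: CHF 33268.89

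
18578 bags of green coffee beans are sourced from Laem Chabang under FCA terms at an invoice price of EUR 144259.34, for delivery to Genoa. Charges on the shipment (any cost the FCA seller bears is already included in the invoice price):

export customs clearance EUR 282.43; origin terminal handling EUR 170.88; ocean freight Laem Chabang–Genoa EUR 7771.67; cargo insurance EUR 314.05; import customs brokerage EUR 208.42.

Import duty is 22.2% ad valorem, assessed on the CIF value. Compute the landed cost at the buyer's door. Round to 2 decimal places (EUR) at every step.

Total landed cost: EUR 186582.90

FCA: the seller delivers export-cleared goods to the carrier; the buyer bears costs from that point.
Already in the invoice (seller's account under FCA): export clearance — exclude.
CIF value = FCA price + origin terminal + freight + insurance = 144259.34 + 170.88 + 7771.67 + 314.05 = 152515.94
Import duty = 152515.94 × 22.2% = 33858.54
Buyer bears: origin terminal 170.88 + freight 7771.67 + insurance 314.05 + brokerage 208.42 + duty 33858.54 = 42323.56
Landed cost = invoice 144259.34 + 42323.56 = 186582.90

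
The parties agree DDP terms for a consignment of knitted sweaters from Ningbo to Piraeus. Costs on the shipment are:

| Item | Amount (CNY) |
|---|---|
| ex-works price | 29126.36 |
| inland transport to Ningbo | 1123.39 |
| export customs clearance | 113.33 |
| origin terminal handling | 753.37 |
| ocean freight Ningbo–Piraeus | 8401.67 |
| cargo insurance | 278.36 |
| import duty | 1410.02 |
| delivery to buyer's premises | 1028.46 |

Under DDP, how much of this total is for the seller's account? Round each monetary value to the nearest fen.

DDP: the seller bears all costs including import duty.
Seller's account: goods 29126.36 + inland to port 1123.39 + export clearance 113.33 + origin terminal 753.37 + freight 8401.67 + insurance 278.36 + duty 1410.02 + delivery 1028.46 = 42234.96
Buyer's account: 0.00

Seller's account: CNY 42234.96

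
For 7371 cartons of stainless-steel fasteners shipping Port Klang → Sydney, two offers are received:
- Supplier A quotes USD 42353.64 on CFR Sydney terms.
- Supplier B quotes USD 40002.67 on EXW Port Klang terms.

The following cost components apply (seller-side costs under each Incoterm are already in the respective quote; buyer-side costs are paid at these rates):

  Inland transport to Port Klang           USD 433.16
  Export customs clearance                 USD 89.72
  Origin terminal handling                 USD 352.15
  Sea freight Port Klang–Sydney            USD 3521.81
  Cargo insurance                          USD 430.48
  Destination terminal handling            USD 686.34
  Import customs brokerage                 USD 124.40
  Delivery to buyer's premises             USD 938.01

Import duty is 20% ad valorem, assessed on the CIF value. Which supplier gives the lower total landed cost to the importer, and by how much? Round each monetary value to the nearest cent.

Supplier A (CFR):
CIF value = CFR price + insurance = 42353.64 + 430.48 = 42784.12
Import duty = 42784.12 × 20% = 8556.82
Buyer bears (A): 430.48 + 686.34 + 124.40 + 938.01 = 2179.23
Landed cost (A) = invoice 42353.64 + 2179.23 + duty 8556.82 = 53089.69
Supplier B (EXW):
CIF value = EXW price + inland to port + export clearance + origin terminal + freight + insurance = 40002.67 + 433.16 + 89.72 + 352.15 + 3521.81 + 430.48 = 44829.99
Import duty = 44829.99 × 20% = 8966.00
Buyer bears (B): 433.16 + 89.72 + 352.15 + 3521.81 + 430.48 + 686.34 + 124.40 + 938.01 = 6576.07
Landed cost (B) = invoice 40002.67 + 6576.07 + duty 8966.00 = 55544.74
Difference = |53089.69 − 55544.74| = 2455.05

Supplier A is cheaper by USD 2455.05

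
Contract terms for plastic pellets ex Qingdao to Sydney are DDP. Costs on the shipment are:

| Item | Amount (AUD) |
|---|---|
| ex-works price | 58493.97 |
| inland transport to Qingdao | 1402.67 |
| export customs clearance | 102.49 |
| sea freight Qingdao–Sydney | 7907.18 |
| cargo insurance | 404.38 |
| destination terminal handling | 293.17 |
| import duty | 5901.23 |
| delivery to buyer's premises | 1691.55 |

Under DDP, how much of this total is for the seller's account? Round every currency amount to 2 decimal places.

Seller's account: AUD 76196.64

DDP: the seller bears all costs including import duty.
Seller's account: goods 58493.97 + inland to port 1402.67 + export clearance 102.49 + freight 7907.18 + insurance 404.38 + destination terminal 293.17 + duty 5901.23 + delivery 1691.55 = 76196.64
Buyer's account: 0.00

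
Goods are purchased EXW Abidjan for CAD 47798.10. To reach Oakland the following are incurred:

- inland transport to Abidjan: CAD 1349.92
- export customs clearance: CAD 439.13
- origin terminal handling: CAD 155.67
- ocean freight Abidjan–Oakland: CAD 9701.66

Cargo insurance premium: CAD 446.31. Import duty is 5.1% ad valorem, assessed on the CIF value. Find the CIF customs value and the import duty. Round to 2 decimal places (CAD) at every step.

CIF value: CAD 59890.79; import duty: CAD 3054.43

CIF = EXW price + pre-shipment costs + freight + insurance
CIF = 47798.10 + 1349.92 + 439.13 + 155.67 + 9701.66 + 446.31 = 59890.79
Import duty = 59890.79 × 5.1% = 3054.43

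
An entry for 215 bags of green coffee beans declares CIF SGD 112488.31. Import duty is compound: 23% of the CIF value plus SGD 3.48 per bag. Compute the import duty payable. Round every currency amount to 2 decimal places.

Import duty: SGD 26620.51

Ad valorem component: 112488.31 × 23% = 25872.31
Specific component: 215 × 3.48 = 748.20
Import duty = 25872.31 + 748.20 = 26620.51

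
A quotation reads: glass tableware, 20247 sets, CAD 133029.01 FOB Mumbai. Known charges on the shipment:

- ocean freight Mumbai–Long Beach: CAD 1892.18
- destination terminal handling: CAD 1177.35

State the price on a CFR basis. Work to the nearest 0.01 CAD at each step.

Not relevant to the conversion: destination terminal — on the buyer under both terms; not part of either seller's price.
From FOB to CFR, the seller additionally bears: freight.
CFR price = 133029.01 + 1892.18 = 134921.19

CFR price: CAD 134921.19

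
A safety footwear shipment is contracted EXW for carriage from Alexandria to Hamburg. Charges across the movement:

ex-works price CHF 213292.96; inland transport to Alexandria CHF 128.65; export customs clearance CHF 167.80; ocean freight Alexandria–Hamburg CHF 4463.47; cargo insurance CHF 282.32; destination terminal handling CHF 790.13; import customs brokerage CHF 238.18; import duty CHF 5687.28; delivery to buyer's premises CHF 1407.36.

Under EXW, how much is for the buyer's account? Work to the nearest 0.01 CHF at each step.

EXW: the seller makes goods available at their premises; the buyer bears all onward costs.
Seller's account: goods 213292.96 = 213292.96
Buyer's account: inland to port 128.65 + export clearance 167.80 + freight 4463.47 + insurance 282.32 + destination terminal 790.13 + brokerage 238.18 + duty 5687.28 + delivery 1407.36 = 13165.19

Buyer's account: CHF 13165.19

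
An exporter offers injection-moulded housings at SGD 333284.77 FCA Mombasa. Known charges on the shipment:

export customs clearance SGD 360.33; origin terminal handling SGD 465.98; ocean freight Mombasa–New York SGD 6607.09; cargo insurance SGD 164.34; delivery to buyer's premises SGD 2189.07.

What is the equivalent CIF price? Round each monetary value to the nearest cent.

Not relevant to the conversion: export clearance — on the seller under both FCA and CIF; already in the FCA price and stays in the CIF price. delivery — on the buyer under both terms; not part of either seller's price.
From FCA to CIF, the seller additionally bears: origin terminal, freight, insurance.
CIF price = 333284.77 + 465.98 + 6607.09 + 164.34 = 340522.18

CIF price: SGD 340522.18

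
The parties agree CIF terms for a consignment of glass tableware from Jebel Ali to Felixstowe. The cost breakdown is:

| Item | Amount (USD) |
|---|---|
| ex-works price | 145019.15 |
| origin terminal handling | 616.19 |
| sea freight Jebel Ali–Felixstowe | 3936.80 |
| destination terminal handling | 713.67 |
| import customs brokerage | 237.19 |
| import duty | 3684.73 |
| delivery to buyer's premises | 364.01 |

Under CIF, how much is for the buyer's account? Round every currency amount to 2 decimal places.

Buyer's account: USD 4999.60

CIF: the seller pays costs through ocean freight and marine insurance to the destination port.
Seller's account: goods 145019.15 + origin terminal 616.19 + freight 3936.80 = 149572.14
Buyer's account: destination terminal 713.67 + brokerage 237.19 + duty 3684.73 + delivery 364.01 = 4999.60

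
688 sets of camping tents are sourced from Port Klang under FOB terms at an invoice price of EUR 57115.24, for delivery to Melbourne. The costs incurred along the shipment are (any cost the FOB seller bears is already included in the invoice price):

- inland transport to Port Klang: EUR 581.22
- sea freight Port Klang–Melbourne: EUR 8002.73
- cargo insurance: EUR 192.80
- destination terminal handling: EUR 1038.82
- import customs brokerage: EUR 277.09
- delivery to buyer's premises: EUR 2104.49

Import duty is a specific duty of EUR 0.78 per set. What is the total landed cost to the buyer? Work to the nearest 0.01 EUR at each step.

Total landed cost: EUR 69267.81

FOB: the seller bears costs until goods are on board at the origin port; the buyer bears freight, insurance and all costs thereafter.
Already in the invoice (seller's account under FOB): inland to port — exclude.
CIF value = FOB price + freight + insurance = 57115.24 + 8002.73 + 192.80 = 65310.77
Import duty = 688 × 0.78 = 536.64
Buyer bears: freight 8002.73 + insurance 192.80 + destination terminal 1038.82 + brokerage 277.09 + delivery 2104.49 + duty 536.64 = 12152.57
Landed cost = invoice 57115.24 + 12152.57 = 69267.81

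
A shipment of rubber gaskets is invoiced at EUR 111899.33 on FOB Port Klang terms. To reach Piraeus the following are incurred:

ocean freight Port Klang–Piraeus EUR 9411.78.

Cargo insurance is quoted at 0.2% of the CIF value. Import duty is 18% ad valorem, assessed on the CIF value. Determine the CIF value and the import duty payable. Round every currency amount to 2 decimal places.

CIF value: EUR 121554.22; import duty: EUR 21879.76

Let C be the CIF value. C = FOB price + freight + 0.2% × C
C − 0.2% × C = 111899.33 + 9411.78
0.998 × C = 121311.11
C = 121311.11 / 0.998 = 121554.22
Insurance premium = 0.2% × 121554.22 = 243.11
Import duty = 121554.22 × 18% = 21879.76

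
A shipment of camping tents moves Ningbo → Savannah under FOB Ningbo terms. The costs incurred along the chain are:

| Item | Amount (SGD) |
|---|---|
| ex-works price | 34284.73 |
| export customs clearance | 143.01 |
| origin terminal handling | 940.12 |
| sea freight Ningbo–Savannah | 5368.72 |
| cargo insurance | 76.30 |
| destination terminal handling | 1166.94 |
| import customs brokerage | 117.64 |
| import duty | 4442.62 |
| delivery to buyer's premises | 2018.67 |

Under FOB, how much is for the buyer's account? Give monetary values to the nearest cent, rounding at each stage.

Buyer's account: SGD 13190.89

FOB: the seller bears costs until goods are on board at the origin port; the buyer bears freight, insurance and all costs thereafter.
Seller's account: goods 34284.73 + export clearance 143.01 + origin terminal 940.12 = 35367.86
Buyer's account: freight 5368.72 + insurance 76.30 + destination terminal 1166.94 + brokerage 117.64 + duty 4442.62 + delivery 2018.67 = 13190.89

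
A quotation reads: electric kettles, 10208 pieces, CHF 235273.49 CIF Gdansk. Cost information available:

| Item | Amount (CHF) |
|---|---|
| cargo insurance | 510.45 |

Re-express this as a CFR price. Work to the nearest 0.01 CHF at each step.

From CIF to CFR, the seller no longer bears: insurance.
CFR price = 235273.49 − 510.45 = 234763.04

CFR price: CHF 234763.04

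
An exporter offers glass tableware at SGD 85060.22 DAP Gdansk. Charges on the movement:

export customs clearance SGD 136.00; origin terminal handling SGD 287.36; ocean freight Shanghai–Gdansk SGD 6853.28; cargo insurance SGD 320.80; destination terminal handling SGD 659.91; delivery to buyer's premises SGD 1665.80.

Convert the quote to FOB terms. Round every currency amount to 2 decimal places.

FOB price: SGD 75560.43

Not relevant to the conversion: export clearance, origin terminal — on the seller under both DAP and FOB; already in the DAP price and stays in the FOB price.
From DAP to FOB, the seller no longer bears: freight, insurance, destination terminal, delivery.
FOB price = 85060.22 − 6853.28 − 320.80 − 659.91 − 1665.80 = 75560.43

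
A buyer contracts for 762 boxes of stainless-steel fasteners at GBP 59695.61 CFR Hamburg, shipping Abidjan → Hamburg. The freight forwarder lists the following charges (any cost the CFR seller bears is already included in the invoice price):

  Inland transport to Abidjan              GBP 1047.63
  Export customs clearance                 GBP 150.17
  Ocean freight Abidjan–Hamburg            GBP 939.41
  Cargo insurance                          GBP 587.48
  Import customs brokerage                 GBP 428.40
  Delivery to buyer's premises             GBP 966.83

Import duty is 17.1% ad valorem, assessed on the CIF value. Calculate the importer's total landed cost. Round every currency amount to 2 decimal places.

Total landed cost: GBP 71986.73

CFR: the seller pays costs through ocean freight to the destination port, but not insurance.
Already in the invoice (seller's account under CFR): inland to port, export clearance, freight — exclude.
CIF value = CFR price + insurance = 59695.61 + 587.48 = 60283.09
Import duty = 60283.09 × 17.1% = 10308.41
Buyer bears: insurance 587.48 + brokerage 428.40 + delivery 966.83 + duty 10308.41 = 12291.12
Landed cost = invoice 59695.61 + 12291.12 = 71986.73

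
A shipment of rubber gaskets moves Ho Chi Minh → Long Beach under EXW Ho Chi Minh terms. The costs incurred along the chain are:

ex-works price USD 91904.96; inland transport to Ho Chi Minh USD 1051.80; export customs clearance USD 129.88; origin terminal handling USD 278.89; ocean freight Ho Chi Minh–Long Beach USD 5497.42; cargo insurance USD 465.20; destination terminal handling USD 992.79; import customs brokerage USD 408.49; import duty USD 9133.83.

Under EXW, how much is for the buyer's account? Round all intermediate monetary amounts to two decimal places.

EXW: the seller makes goods available at their premises; the buyer bears all onward costs.
Seller's account: goods 91904.96 = 91904.96
Buyer's account: inland to port 1051.80 + export clearance 129.88 + origin terminal 278.89 + freight 5497.42 + insurance 465.20 + destination terminal 992.79 + brokerage 408.49 + duty 9133.83 = 17958.30

Buyer's account: USD 17958.30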